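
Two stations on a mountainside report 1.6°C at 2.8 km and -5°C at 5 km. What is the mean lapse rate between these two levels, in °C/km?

Γ = −ΔT/Δz = (1.6 − (-5)) / (5000 − 2800) m
  = 6.6°C / 2.2 km = 3°C/km

3°C/km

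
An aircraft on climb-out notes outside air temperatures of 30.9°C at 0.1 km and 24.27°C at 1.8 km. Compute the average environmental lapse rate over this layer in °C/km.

Γ = −ΔT/Δz = (30.9 − 24.27) / (1800 − 100) m
  = 6.63°C / 1.7 km = 3.9°C/km

3.9°C/km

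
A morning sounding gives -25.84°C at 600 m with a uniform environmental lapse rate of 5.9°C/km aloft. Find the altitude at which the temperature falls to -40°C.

Height above start = (-25.84 − (-40)) / 5.9 = 2.4 km
Altitude = 600 m + 2400 m = 3000 m

3000 m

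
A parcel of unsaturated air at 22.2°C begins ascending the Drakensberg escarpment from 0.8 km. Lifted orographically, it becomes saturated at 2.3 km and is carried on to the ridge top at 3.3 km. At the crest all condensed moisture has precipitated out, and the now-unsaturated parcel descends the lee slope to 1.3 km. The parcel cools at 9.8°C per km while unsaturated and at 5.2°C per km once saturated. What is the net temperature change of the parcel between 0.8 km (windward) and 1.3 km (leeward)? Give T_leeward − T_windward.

Dry to 2300 m: -9.8 × 1.5 km = -14.7°C, so T = 7.5°C.
Saturated to 3300 m: -5.2 × 1 km = -5.2°C, so T = 2.3°C.
Dry descent to 1300 m: +9.8 × 2 km = +19.6°C, so T = 21.9°C.
Net change vs windward start: 21.9 − 22.2 = -0.3°C

-0.3°C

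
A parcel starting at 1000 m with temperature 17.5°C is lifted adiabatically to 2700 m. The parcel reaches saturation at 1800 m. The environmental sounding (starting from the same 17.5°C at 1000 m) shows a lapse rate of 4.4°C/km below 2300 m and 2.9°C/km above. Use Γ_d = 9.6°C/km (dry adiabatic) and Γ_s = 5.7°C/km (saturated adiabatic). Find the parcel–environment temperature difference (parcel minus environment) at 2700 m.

Parcel:
  From 1000 m to 1800 m (dry): cools by 9.6 × 0.8 = 7.68°C, giving 9.82°C.
  From 1800 m to 2700 m (saturated): cools by 5.7 × 0.9 = 5.13°C, giving 4.69°C.
Environment:
  From 1000 m to 2300 m (environment, lower layer): cools by 4.4 × 1.3 = 5.72°C, giving 11.78°C.
  From 2300 m to 2700 m (environment, upper layer): cools by 2.9 × 0.4 = 1.16°C, giving 10.62°C.
T_parcel − T_env = 4.69 − 10.62 = -5.93°C

-5.93°C (parcel cooler than environment)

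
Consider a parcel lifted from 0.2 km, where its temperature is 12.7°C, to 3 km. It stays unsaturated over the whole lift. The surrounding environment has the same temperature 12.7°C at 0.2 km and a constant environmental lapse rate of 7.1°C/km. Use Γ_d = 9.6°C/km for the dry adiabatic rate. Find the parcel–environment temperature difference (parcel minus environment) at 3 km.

Parcel:
  From 200 m to 3000 m (dry): cools by 9.6 × 2.8 = 26.88°C, giving -14.18°C.
Environment:
  From 200 m to 3000 m (environment): cools by 7.1 × 2.8 = 19.88°C, giving -7.18°C.
T_parcel − T_env = -14.18 − (-7.18) = -7°C

-7°C (parcel cooler than environment)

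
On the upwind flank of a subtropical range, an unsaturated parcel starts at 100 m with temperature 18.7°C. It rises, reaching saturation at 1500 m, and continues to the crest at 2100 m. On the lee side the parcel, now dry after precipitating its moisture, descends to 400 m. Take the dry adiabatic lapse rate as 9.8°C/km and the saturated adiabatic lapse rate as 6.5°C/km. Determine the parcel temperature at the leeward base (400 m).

17.74°C

100 → 1500 m (dry, 9.8°C/km): ΔT = -9.8 × 1.4 = -13.72°C → T = 4.98°C
1500 → 2100 m (saturated, 6.5°C/km): ΔT = -6.5 × 0.6 = -3.9°C → T = 1.08°C
2100 → 400 m (dry descent, 9.8°C/km): ΔT = +9.8 × 1.7 = +16.66°C → T = 17.74°C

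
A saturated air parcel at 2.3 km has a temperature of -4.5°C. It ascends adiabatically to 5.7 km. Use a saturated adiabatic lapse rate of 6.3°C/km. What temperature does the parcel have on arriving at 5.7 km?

From 2300 m to 5700 m (saturated adiabatic): cools by 6.3 × 3.4 = 21.42°C, giving -25.92°C.

-25.92°C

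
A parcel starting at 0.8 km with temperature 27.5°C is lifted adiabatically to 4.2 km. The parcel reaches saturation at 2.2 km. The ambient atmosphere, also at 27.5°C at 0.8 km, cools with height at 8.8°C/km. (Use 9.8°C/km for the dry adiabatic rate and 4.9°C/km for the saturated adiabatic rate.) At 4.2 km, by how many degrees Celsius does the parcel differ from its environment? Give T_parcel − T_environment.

+6.4°C (parcel warmer than environment)

Parcel:
  800 → 2200 m (dry, 9.8°C/km): ΔT = -9.8 × 1.4 = -13.72°C → T = 13.78°C
  2200 → 4200 m (saturated, 4.9°C/km): ΔT = -4.9 × 2 = -9.8°C → T = 3.98°C
Environment:
  800 → 4200 m (environment, 8.8°C/km): ΔT = -8.8 × 3.4 = -29.92°C → T = -2.42°C
T_parcel − T_env = 3.98 − (-2.42) = +6.4°C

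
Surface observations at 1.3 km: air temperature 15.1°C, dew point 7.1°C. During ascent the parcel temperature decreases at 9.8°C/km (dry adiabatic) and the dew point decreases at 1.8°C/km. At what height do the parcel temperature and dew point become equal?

2.3 km

T and T_d converge at 9.8 − 1.8 = 8°C per km
Height above start = (15.1 − 7.1) / 8 = 1 km
LCL altitude = 1300 m + 1000 m = 2300 m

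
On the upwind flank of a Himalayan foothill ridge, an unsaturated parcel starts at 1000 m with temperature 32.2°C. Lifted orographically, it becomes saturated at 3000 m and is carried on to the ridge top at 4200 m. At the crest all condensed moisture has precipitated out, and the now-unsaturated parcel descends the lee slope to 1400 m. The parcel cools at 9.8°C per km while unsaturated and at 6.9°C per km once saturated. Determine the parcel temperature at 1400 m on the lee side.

31.76°C

Dry to 3000 m: -9.8 × 2 km = -19.6°C, so T = 12.6°C.
Saturated to 4200 m: -6.9 × 1.2 km = -8.28°C, so T = 4.32°C.
Dry descent to 1400 m: +9.8 × 2.8 km = +27.44°C, so T = 31.76°C.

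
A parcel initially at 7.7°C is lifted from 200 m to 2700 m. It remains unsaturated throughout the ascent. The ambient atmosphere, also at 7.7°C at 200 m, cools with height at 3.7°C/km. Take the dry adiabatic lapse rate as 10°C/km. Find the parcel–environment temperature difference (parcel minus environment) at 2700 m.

-15.75°C (parcel cooler than environment)

Parcel:
  Dry to 2700 m: -10 × 2.5 km = -25°C, so T = -17.3°C.
Environment:
  Environment to 2700 m: -3.7 × 2.5 km = -9.25°C, so T = -1.55°C.
T_parcel − T_env = -17.3 − (-1.55) = -15.75°C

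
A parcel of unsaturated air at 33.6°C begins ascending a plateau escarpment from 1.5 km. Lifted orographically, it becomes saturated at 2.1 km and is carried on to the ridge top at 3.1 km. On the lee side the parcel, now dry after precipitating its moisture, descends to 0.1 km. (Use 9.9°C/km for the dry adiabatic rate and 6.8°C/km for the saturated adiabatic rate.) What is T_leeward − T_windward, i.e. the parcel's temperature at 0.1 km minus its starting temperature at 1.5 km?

From 1500 m to 2100 m (dry): cools by 9.9 × 0.6 = 5.94°C, giving 27.66°C.
From 2100 m to 3100 m (saturated): cools by 6.8 × 1 = 6.8°C, giving 20.86°C.
From 3100 m to 100 m (dry descent): warms by 9.9 × 3 = 29.7°C, giving 50.56°C.
Net change vs windward start: 50.56 − 33.6 = +16.96°C

+16.96°C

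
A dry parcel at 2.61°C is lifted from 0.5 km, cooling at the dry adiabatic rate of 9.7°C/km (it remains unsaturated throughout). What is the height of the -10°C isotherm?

Height above start = (2.61 − (-10)) / 9.7 = 1.3 km
Altitude = 500 m + 1300 m = 1800 m

1.8 km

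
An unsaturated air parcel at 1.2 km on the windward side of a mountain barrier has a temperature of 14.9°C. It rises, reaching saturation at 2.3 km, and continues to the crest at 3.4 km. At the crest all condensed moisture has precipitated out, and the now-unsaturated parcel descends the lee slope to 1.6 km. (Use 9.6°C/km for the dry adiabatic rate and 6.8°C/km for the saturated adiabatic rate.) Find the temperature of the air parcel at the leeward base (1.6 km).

14.14°C

From 1200 m to 2300 m (dry): cools by 9.6 × 1.1 = 10.56°C, giving 4.34°C.
From 2300 m to 3400 m (saturated): cools by 6.8 × 1.1 = 7.48°C, giving -3.14°C.
From 3400 m to 1600 m (dry descent): warms by 9.6 × 1.8 = 17.28°C, giving 14.14°C.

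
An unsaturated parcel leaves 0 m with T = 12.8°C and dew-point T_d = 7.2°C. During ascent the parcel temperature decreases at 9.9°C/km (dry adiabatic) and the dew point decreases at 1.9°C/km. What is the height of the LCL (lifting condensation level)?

700 m

T and T_d converge at 9.9 − 1.9 = 8°C per km
Height above start = (12.8 − 7.2) / 8 = 0.7 km
LCL altitude = 0 m + 700 m = 700 m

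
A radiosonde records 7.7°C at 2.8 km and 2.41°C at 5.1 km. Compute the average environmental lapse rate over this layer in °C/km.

2.3°C/km

Γ = −ΔT/Δz = (7.7 − 2.41) / (5100 − 2800) m
  = 5.29°C / 2.3 km = 2.3°C/km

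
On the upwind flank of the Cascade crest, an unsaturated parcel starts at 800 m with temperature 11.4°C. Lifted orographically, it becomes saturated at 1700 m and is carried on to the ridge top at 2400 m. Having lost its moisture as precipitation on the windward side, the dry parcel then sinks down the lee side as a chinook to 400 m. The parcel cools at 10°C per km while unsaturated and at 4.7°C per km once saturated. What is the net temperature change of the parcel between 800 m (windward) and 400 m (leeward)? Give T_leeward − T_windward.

Dry to 1700 m: -10 × 0.9 km = -9°C, so T = 2.4°C.
Saturated to 2400 m: -4.7 × 0.7 km = -3.29°C, so T = -0.89°C.
Dry descent to 400 m: +10 × 2 km = +20°C, so T = 19.11°C.
Net change vs windward start: 19.11 − 11.4 = +7.71°C

+7.71°C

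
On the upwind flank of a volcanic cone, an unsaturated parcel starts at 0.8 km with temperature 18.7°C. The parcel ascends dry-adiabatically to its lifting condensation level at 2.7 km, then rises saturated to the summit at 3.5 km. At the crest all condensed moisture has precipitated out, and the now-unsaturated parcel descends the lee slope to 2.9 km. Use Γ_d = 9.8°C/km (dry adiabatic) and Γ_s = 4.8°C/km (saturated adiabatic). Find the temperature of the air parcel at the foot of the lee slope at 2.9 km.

800 → 2700 m (dry, 9.8°C/km): ΔT = -9.8 × 1.9 = -18.62°C → T = 0.08°C
2700 → 3500 m (saturated, 4.8°C/km): ΔT = -4.8 × 0.8 = -3.84°C → T = -3.76°C
3500 → 2900 m (dry descent, 9.8°C/km): ΔT = +9.8 × 0.6 = +5.88°C → T = 2.12°C

2.12°C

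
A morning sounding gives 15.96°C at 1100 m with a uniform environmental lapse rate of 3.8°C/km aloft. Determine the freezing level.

Height above start = (15.96 − 0) / 3.8 = 4.2 km
Altitude = 1100 m + 4200 m = 5300 m

5300 m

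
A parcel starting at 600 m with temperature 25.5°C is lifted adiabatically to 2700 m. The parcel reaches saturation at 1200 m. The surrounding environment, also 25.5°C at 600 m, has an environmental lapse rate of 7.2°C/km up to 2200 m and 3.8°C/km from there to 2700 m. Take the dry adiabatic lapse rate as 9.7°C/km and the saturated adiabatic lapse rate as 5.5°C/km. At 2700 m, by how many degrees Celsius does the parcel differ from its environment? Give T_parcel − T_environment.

-0.65°C (parcel cooler than environment)

Parcel:
  600–1200 m, dry: Δz = 0.6 km ⇒ ΔT = -5.82°C; T = 19.68°C
  1200–2700 m, saturated: Δz = 1.5 km ⇒ ΔT = -8.25°C; T = 11.43°C
Environment:
  600–2200 m, environment, lower layer: Δz = 1.6 km ⇒ ΔT = -11.52°C; T = 13.98°C
  2200–2700 m, environment, upper layer: Δz = 0.5 km ⇒ ΔT = -1.9°C; T = 12.08°C
T_parcel − T_env = 11.43 − 12.08 = -0.65°C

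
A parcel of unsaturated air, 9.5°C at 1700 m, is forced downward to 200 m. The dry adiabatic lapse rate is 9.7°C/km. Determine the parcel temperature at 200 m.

From 1700 m to 200 m (dry adiabatic): warms by 9.7 × 1.5 = 14.55°C, giving 24.05°C.

24.05°C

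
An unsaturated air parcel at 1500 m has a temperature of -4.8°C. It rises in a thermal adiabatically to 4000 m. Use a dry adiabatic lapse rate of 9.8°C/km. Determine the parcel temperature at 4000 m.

From 1500 m to 4000 m (dry adiabatic): cools by 9.8 × 2.5 = 24.5°C, giving -29.3°C.

-29.3°C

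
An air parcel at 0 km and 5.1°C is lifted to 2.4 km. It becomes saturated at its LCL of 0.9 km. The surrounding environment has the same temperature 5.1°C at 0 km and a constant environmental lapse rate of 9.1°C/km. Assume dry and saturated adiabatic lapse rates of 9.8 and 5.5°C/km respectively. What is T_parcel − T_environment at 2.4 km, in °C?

Parcel:
  0 → 900 m (dry, 9.8°C/km): ΔT = -9.8 × 0.9 = -8.82°C → T = -3.72°C
  900 → 2400 m (saturated, 5.5°C/km): ΔT = -5.5 × 1.5 = -8.25°C → T = -11.97°C
Environment:
  0 → 2400 m (environment, 9.1°C/km): ΔT = -9.1 × 2.4 = -21.84°C → T = -16.74°C
T_parcel − T_env = -11.97 − (-16.74) = +4.77°C

+4.77°C (parcel warmer than environment)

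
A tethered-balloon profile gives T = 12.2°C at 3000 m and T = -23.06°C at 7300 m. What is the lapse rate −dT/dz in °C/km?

8.2°C/km

Γ = −ΔT/Δz = (12.2 − (-23.06)) / (7300 − 3000) m
  = 35.26°C / 4.3 km = 8.2°C/km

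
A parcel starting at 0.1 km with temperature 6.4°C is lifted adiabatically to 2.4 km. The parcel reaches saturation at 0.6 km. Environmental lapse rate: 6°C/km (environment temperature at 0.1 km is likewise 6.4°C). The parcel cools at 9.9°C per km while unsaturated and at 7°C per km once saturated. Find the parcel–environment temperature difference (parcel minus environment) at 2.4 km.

-3.75°C (parcel cooler than environment)

Parcel:
  100 → 600 m (dry, 9.9°C/km): ΔT = -9.9 × 0.5 = -4.95°C → T = 1.45°C
  600 → 2400 m (saturated, 7°C/km): ΔT = -7 × 1.8 = -12.6°C → T = -11.15°C
Environment:
  100 → 2400 m (environment, 6°C/km): ΔT = -6 × 2.3 = -13.8°C → T = -7.4°C
T_parcel − T_env = -11.15 − (-7.4) = -3.75°C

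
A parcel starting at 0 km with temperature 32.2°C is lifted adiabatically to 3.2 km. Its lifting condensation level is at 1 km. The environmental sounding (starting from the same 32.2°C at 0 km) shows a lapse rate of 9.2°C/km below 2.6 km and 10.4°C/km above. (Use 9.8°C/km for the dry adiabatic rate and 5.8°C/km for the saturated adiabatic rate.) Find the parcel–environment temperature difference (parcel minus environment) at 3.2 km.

Parcel:
  From 0 m to 1000 m (dry): cools by 9.8 × 1 = 9.8°C, giving 22.4°C.
  From 1000 m to 3200 m (saturated): cools by 5.8 × 2.2 = 12.76°C, giving 9.64°C.
Environment:
  From 0 m to 2600 m (environment, lower layer): cools by 9.2 × 2.6 = 23.92°C, giving 8.28°C.
  From 2600 m to 3200 m (environment, upper layer): cools by 10.4 × 0.6 = 6.24°C, giving 2.04°C.
T_parcel − T_env = 9.64 − 2.04 = +7.6°C

+7.6°C (parcel warmer than environment)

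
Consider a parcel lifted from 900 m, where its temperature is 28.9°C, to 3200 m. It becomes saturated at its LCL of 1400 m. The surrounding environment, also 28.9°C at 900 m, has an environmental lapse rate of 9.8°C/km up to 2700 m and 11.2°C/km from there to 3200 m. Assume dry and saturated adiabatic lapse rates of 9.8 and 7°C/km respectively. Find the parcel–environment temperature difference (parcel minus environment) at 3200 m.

Parcel:
  Dry to 1400 m: -9.8 × 0.5 km = -4.9°C, so T = 24°C.
  Saturated to 3200 m: -7 × 1.8 km = -12.6°C, so T = 11.4°C.
Environment:
  Environment, lower layer to 2700 m: -9.8 × 1.8 km = -17.64°C, so T = 11.26°C.
  Environment, upper layer to 3200 m: -11.2 × 0.5 km = -5.6°C, so T = 5.66°C.
T_parcel − T_env = 11.4 − 5.66 = +5.74°C

+5.74°C (parcel warmer than environment)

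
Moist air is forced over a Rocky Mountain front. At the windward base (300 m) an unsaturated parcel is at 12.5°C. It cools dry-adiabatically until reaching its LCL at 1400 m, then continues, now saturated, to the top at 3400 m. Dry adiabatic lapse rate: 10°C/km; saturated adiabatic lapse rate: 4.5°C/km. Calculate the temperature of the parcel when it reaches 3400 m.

From 300 m to 1400 m (dry): cools by 10 × 1.1 = 11°C, giving 1.5°C.
From 1400 m to 3400 m (saturated): cools by 4.5 × 2 = 9°C, giving -7.5°C.

-7.5°C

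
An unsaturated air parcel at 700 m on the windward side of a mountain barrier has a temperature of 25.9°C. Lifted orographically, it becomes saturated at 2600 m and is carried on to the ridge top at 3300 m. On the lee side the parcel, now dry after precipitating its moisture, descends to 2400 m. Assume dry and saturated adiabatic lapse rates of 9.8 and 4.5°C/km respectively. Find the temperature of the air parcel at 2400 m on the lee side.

12.95°C

700 → 2600 m (dry, 9.8°C/km): ΔT = -9.8 × 1.9 = -18.62°C → T = 7.28°C
2600 → 3300 m (saturated, 4.5°C/km): ΔT = -4.5 × 0.7 = -3.15°C → T = 4.13°C
3300 → 2400 m (dry descent, 9.8°C/km): ΔT = +9.8 × 0.9 = +8.82°C → T = 12.95°C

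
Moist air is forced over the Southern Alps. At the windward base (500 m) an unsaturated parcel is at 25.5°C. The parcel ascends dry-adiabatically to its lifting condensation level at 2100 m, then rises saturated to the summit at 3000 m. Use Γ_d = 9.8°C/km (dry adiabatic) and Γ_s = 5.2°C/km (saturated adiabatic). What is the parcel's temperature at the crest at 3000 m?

5.14°C

Dry to 2100 m: -9.8 × 1.6 km = -15.68°C, so T = 9.82°C.
Saturated to 3000 m: -5.2 × 0.9 km = -4.68°C, so T = 5.14°C.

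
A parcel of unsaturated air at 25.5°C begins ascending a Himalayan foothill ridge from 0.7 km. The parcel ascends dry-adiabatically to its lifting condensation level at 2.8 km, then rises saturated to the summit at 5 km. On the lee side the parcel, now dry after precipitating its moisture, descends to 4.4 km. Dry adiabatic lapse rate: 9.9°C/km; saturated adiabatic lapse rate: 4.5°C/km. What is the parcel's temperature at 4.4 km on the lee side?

0.75°C

700 → 2800 m (dry, 9.9°C/km): ΔT = -9.9 × 2.1 = -20.79°C → T = 4.71°C
2800 → 5000 m (saturated, 4.5°C/km): ΔT = -4.5 × 2.2 = -9.9°C → T = -5.19°C
5000 → 4400 m (dry descent, 9.9°C/km): ΔT = +9.9 × 0.6 = +5.94°C → T = 0.75°C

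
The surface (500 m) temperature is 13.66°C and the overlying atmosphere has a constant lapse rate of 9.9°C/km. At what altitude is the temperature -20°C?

Height above start = (13.66 − (-20)) / 9.9 = 3.4 km
Altitude = 500 m + 3400 m = 3900 m

3900 m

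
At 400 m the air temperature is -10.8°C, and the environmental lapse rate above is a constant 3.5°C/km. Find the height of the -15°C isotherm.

1600 m

Height above start = (-10.8 − (-15)) / 3.5 = 1.2 km
Altitude = 400 m + 1200 m = 1600 m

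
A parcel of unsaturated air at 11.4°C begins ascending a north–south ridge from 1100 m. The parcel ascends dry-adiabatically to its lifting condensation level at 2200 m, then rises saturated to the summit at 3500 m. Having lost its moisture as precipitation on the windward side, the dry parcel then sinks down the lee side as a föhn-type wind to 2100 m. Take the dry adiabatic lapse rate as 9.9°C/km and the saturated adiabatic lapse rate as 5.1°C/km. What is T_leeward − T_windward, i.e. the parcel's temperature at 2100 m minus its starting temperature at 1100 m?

1100 → 2200 m (dry, 9.9°C/km): ΔT = -9.9 × 1.1 = -10.89°C → T = 0.51°C
2200 → 3500 m (saturated, 5.1°C/km): ΔT = -5.1 × 1.3 = -6.63°C → T = -6.12°C
3500 → 2100 m (dry descent, 9.9°C/km): ΔT = +9.9 × 1.4 = +13.86°C → T = 7.74°C
Net change vs windward start: 7.74 − 11.4 = -3.66°C

-3.66°C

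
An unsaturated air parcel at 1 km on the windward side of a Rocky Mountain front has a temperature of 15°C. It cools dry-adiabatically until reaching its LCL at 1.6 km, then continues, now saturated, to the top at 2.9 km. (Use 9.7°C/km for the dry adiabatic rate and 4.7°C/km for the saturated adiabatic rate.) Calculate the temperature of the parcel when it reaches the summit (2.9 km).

Dry to 1600 m: -9.7 × 0.6 km = -5.82°C, so T = 9.18°C.
Saturated to 2900 m: -4.7 × 1.3 km = -6.11°C, so T = 3.07°C.

3.07°C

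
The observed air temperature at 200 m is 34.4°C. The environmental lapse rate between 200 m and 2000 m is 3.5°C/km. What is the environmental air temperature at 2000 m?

From 200 m to 2000 m (environmental): cools by 3.5 × 1.8 = 6.3°C, giving 28.1°C.

28.1°C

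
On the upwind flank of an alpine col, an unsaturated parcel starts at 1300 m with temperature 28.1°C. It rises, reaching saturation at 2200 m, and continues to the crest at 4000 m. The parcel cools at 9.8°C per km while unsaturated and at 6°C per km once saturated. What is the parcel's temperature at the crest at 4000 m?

Dry to 2200 m: -9.8 × 0.9 km = -8.82°C, so T = 19.28°C.
Saturated to 4000 m: -6 × 1.8 km = -10.8°C, so T = 8.48°C.

8.48°C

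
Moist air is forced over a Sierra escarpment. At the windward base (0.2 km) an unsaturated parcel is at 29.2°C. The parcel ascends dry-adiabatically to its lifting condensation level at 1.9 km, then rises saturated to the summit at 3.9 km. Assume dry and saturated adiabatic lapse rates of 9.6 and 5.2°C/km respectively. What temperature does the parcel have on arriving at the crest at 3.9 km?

2.48°C

From 200 m to 1900 m (dry): cools by 9.6 × 1.7 = 16.32°C, giving 12.88°C.
From 1900 m to 3900 m (saturated): cools by 5.2 × 2 = 10.4°C, giving 2.48°C.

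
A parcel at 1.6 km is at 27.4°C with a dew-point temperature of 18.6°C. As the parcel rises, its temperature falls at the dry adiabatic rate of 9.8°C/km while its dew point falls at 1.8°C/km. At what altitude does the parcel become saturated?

T and T_d converge at 9.8 − 1.8 = 8°C per km
Height above start = (27.4 − 18.6) / 8 = 1.1 km
LCL altitude = 1600 m + 1100 m = 2700 m

2.7 km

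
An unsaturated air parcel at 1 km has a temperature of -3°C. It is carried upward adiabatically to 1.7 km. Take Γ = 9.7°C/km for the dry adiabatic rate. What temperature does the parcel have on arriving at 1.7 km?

-9.79°C

1000 → 1700 m (dry adiabatic, 9.7°C/km): ΔT = -9.7 × 0.7 = -6.79°C → T = -9.79°C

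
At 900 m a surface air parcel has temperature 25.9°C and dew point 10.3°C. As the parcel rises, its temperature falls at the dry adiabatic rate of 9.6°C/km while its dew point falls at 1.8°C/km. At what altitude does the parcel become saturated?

T and T_d converge at 9.6 − 1.8 = 7.8°C per km
Height above start = (25.9 − 10.3) / 7.8 = 2 km
LCL altitude = 900 m + 2000 m = 2900 m

2900 m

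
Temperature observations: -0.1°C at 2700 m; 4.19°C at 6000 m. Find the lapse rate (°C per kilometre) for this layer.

-1.3°C/km

Γ = −ΔT/Δz = (-0.1 − 4.19) / (6000 − 2700) m
  = -4.29°C / 3.3 km = -1.3°C/km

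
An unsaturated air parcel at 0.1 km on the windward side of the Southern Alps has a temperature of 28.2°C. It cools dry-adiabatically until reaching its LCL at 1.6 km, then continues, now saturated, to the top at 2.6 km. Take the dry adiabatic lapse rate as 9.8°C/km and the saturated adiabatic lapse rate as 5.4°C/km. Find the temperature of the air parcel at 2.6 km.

8.1°C

Dry to 1600 m: -9.8 × 1.5 km = -14.7°C, so T = 13.5°C.
Saturated to 2600 m: -5.4 × 1 km = -5.4°C, so T = 8.1°C.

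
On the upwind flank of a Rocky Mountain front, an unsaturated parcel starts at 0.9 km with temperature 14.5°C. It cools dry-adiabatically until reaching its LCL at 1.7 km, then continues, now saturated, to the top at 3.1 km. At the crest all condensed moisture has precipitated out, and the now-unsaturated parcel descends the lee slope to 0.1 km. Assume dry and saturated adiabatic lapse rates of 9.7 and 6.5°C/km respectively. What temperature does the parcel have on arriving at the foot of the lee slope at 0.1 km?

Dry to 1700 m: -9.7 × 0.8 km = -7.76°C, so T = 6.74°C.
Saturated to 3100 m: -6.5 × 1.4 km = -9.1°C, so T = -2.36°C.
Dry descent to 100 m: +9.7 × 3 km = +29.1°C, so T = 26.74°C.

26.74°C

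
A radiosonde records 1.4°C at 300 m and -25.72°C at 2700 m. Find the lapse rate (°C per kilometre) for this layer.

11.3°C/km

Γ = −ΔT/Δz = (1.4 − (-25.72)) / (2700 − 300) m
  = 27.12°C / 2.4 km = 11.3°C/km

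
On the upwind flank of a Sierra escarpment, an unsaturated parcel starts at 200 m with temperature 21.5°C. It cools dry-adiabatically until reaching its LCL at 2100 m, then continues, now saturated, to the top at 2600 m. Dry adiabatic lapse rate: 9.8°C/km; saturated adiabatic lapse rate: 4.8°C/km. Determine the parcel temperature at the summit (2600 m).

0.48°C

Dry to 2100 m: -9.8 × 1.9 km = -18.62°C, so T = 2.88°C.
Saturated to 2600 m: -4.8 × 0.5 km = -2.4°C, so T = 0.48°C.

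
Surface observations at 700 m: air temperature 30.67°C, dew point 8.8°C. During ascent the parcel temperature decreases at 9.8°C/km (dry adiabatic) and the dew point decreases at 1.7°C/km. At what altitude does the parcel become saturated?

3400 m

T and T_d converge at 9.8 − 1.7 = 8.1°C per km
Height above start = (30.67 − 8.8) / 8.1 = 2.7 km
LCL altitude = 700 m + 2700 m = 3400 m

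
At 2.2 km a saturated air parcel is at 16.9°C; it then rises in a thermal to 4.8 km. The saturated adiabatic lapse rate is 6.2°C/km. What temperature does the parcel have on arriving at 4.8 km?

0.78°C

2200 → 4800 m (saturated adiabatic, 6.2°C/km): ΔT = -6.2 × 2.6 = -16.12°C → T = 0.78°C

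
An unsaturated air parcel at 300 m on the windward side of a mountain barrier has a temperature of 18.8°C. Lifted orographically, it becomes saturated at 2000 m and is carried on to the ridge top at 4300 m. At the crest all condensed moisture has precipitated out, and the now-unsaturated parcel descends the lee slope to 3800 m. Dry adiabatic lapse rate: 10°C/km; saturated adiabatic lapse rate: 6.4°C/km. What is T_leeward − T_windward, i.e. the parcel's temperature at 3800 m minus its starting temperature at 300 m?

From 300 m to 2000 m (dry): cools by 10 × 1.7 = 17°C, giving 1.8°C.
From 2000 m to 4300 m (saturated): cools by 6.4 × 2.3 = 14.72°C, giving -12.92°C.
From 4300 m to 3800 m (dry descent): warms by 10 × 0.5 = 5°C, giving -7.92°C.
Net change vs windward start: -7.92 − 18.8 = -26.72°C

-26.72°C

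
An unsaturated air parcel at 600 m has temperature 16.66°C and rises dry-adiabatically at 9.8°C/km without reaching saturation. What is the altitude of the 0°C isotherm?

2300 m

Height above start = (16.66 − 0) / 9.8 = 1.7 km
Altitude = 600 m + 1700 m = 2300 m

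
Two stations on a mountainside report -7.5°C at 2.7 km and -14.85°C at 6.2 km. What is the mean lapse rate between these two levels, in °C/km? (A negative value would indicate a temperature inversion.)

Γ = −ΔT/Δz = (-7.5 − (-14.85)) / (6200 − 2700) m
  = 7.35°C / 3.5 km = 2.1°C/km

2.1°C/km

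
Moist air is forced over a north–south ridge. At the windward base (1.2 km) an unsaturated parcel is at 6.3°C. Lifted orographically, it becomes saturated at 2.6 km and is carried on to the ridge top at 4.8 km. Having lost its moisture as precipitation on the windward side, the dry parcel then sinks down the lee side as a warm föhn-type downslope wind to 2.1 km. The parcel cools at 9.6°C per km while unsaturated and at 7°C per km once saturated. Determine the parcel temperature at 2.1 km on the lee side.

Dry to 2600 m: -9.6 × 1.4 km = -13.44°C, so T = -7.14°C.
Saturated to 4800 m: -7 × 2.2 km = -15.4°C, so T = -22.54°C.
Dry descent to 2100 m: +9.6 × 2.7 km = +25.92°C, so T = 3.38°C.

3.38°C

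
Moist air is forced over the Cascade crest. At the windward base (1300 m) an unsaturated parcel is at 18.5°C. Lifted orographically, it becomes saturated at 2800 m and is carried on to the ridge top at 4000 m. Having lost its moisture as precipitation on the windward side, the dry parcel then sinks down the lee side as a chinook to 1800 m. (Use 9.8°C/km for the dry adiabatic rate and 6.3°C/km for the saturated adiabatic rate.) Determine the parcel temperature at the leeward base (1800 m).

17.8°C

Dry to 2800 m: -9.8 × 1.5 km = -14.7°C, so T = 3.8°C.
Saturated to 4000 m: -6.3 × 1.2 km = -7.56°C, so T = -3.76°C.
Dry descent to 1800 m: +9.8 × 2.2 km = +21.56°C, so T = 17.8°C.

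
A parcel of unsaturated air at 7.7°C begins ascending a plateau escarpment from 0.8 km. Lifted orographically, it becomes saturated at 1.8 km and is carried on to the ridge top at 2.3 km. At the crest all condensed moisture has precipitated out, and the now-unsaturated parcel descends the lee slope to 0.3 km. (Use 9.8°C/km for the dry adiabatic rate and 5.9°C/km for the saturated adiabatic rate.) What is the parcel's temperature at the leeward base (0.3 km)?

800 → 1800 m (dry, 9.8°C/km): ΔT = -9.8 × 1 = -9.8°C → T = -2.1°C
1800 → 2300 m (saturated, 5.9°C/km): ΔT = -5.9 × 0.5 = -2.95°C → T = -5.05°C
2300 → 300 m (dry descent, 9.8°C/km): ΔT = +9.8 × 2 = +19.6°C → T = 14.55°C

14.55°C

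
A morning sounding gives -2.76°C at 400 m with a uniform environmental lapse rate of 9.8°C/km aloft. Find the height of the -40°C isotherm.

4200 m

Height above start = (-2.76 − (-40)) / 9.8 = 3.8 km
Altitude = 400 m + 3800 m = 4200 m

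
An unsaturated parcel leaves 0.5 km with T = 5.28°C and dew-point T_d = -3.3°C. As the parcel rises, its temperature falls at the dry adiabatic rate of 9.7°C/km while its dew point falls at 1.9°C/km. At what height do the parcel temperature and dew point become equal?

1.6 km

T and T_d converge at 9.7 − 1.9 = 7.8°C per km
Height above start = (5.28 − (-3.3)) / 7.8 = 1.1 km
LCL altitude = 500 m + 1100 m = 1600 m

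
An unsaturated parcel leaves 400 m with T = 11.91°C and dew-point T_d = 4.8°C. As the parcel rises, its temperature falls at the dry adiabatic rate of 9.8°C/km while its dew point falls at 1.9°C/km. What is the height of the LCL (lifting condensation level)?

1300 m

T and T_d converge at 9.8 − 1.9 = 7.9°C per km
Height above start = (11.91 − 4.8) / 7.9 = 0.9 km
LCL altitude = 400 m + 900 m = 1300 m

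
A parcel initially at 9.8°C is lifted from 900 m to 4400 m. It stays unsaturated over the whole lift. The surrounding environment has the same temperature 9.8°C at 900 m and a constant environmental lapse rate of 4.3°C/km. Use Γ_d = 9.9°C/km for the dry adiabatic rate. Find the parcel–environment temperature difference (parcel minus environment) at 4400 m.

Parcel:
  From 900 m to 4400 m (dry): cools by 9.9 × 3.5 = 34.65°C, giving -24.85°C.
Environment:
  From 900 m to 4400 m (environment): cools by 4.3 × 3.5 = 15.05°C, giving -5.25°C.
T_parcel − T_env = -24.85 − (-5.25) = -19.6°C

-19.6°C (parcel cooler than environment)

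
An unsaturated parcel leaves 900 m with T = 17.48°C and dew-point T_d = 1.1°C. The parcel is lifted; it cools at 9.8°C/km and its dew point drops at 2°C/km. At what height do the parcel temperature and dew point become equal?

3000 m

T and T_d converge at 9.8 − 2 = 7.8°C per km
Height above start = (17.48 − 1.1) / 7.8 = 2.1 km
LCL altitude = 900 m + 2100 m = 3000 m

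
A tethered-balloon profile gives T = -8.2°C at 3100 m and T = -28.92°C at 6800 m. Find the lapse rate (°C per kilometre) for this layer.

5.6°C/km

Γ = −ΔT/Δz = (-8.2 − (-28.92)) / (6800 − 3100) m
  = 20.72°C / 3.7 km = 5.6°C/km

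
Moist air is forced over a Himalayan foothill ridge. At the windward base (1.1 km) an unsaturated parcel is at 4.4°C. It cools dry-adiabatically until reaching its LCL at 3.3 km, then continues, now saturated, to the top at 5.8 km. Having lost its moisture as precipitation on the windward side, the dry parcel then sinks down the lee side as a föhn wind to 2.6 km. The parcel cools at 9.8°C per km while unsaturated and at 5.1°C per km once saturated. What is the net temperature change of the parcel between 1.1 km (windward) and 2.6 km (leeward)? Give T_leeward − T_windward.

1100–3300 m, dry: Δz = 2.2 km ⇒ ΔT = -21.56°C; T = -17.16°C
3300–5800 m, saturated: Δz = 2.5 km ⇒ ΔT = -12.75°C; T = -29.91°C
5800–2600 m, dry descent: Δz = 3.2 km ⇒ ΔT = +31.36°C; T = 1.45°C
Net change vs windward start: 1.45 − 4.4 = -2.95°C

-2.95°C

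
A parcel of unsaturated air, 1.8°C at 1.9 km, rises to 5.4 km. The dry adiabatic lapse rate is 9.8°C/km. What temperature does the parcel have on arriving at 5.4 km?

-32.5°C

From 1900 m to 5400 m (dry adiabatic): cools by 9.8 × 3.5 = 34.3°C, giving -32.5°C.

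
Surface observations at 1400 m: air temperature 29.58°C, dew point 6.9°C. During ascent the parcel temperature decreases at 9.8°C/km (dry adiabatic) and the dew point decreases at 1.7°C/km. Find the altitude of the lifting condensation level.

T and T_d converge at 9.8 − 1.7 = 8.1°C per km
Height above start = (29.58 − 6.9) / 8.1 = 2.8 km
LCL altitude = 1400 m + 2800 m = 4200 m

4200 m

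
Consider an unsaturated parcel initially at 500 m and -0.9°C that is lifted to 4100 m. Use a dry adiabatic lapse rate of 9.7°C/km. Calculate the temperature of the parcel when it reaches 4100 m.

Dry adiabatic to 4100 m: -9.7 × 3.6 km = -34.92°C, so T = -35.82°C.

-35.82°C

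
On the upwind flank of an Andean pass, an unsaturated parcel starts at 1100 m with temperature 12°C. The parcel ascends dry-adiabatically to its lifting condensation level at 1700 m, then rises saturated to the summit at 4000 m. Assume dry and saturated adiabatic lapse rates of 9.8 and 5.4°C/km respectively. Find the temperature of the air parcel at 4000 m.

Dry to 1700 m: -9.8 × 0.6 km = -5.88°C, so T = 6.12°C.
Saturated to 4000 m: -5.4 × 2.3 km = -12.42°C, so T = -6.3°C.

-6.3°C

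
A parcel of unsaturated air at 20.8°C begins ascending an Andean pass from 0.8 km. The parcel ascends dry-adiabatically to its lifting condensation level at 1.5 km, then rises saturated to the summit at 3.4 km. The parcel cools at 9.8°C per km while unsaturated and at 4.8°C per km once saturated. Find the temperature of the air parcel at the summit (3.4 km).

4.82°C

800–1500 m, dry: Δz = 0.7 km ⇒ ΔT = -6.86°C; T = 13.94°C
1500–3400 m, saturated: Δz = 1.9 km ⇒ ΔT = -9.12°C; T = 4.82°C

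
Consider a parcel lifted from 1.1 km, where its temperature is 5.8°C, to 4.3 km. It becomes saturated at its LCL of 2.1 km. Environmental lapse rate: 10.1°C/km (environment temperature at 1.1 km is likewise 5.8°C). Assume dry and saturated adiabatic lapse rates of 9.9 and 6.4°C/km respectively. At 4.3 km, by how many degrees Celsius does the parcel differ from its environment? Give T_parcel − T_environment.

Parcel:
  1100–2100 m, dry: Δz = 1 km ⇒ ΔT = -9.9°C; T = -4.1°C
  2100–4300 m, saturated: Δz = 2.2 km ⇒ ΔT = -14.08°C; T = -18.18°C
Environment:
  1100–4300 m, environment: Δz = 3.2 km ⇒ ΔT = -32.32°C; T = -26.52°C
T_parcel − T_env = -18.18 − (-26.52) = +8.34°C

+8.34°C (parcel warmer than environment)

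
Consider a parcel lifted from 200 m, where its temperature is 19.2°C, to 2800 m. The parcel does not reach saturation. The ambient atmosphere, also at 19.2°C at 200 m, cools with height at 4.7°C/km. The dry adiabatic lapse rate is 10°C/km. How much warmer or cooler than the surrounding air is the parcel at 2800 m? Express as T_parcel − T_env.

Parcel:
  Dry to 2800 m: -10 × 2.6 km = -26°C, so T = -6.8°C.
Environment:
  Environment to 2800 m: -4.7 × 2.6 km = -12.22°C, so T = 6.98°C.
T_parcel − T_env = -6.8 − 6.98 = -13.78°C

-13.78°C (parcel cooler than environment)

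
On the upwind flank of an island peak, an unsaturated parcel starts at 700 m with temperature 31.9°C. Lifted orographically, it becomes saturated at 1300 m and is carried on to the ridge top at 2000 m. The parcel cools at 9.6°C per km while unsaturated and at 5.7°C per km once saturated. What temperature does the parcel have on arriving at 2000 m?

Dry to 1300 m: -9.6 × 0.6 km = -5.76°C, so T = 26.14°C.
Saturated to 2000 m: -5.7 × 0.7 km = -3.99°C, so T = 22.15°C.

22.15°C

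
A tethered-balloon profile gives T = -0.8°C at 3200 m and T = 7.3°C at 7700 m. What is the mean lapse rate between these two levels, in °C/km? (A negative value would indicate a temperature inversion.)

-1.8°C/km

Γ = −ΔT/Δz = (-0.8 − 7.3) / (7700 − 3200) m
  = -8.1°C / 4.5 km = -1.8°C/km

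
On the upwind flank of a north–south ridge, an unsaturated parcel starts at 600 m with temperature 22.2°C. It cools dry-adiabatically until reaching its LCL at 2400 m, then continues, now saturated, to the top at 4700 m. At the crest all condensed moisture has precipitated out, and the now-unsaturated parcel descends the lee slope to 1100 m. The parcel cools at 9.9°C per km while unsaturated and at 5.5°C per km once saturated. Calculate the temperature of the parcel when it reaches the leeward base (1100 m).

600–2400 m, dry: Δz = 1.8 km ⇒ ΔT = -17.82°C; T = 4.38°C
2400–4700 m, saturated: Δz = 2.3 km ⇒ ΔT = -12.65°C; T = -8.27°C
4700–1100 m, dry descent: Δz = 3.6 km ⇒ ΔT = +35.64°C; T = 27.37°C

27.37°C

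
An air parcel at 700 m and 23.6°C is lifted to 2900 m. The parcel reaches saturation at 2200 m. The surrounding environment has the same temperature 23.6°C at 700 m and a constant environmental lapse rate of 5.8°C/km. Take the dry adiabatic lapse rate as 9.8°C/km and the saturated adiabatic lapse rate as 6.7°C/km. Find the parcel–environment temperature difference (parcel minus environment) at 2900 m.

-6.63°C (parcel cooler than environment)

Parcel:
  From 700 m to 2200 m (dry): cools by 9.8 × 1.5 = 14.7°C, giving 8.9°C.
  From 2200 m to 2900 m (saturated): cools by 6.7 × 0.7 = 4.69°C, giving 4.21°C.
Environment:
  From 700 m to 2900 m (environment): cools by 5.8 × 2.2 = 12.76°C, giving 10.84°C.
T_parcel − T_env = 4.21 − 10.84 = -6.63°C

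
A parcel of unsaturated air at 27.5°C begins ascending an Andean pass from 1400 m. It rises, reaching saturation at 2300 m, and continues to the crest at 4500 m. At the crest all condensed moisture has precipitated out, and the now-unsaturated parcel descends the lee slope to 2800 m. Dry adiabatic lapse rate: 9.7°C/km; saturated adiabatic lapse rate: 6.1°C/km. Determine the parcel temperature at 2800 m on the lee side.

Dry to 2300 m: -9.7 × 0.9 km = -8.73°C, so T = 18.77°C.
Saturated to 4500 m: -6.1 × 2.2 km = -13.42°C, so T = 5.35°C.
Dry descent to 2800 m: +9.7 × 1.7 km = +16.49°C, so T = 21.84°C.

21.84°C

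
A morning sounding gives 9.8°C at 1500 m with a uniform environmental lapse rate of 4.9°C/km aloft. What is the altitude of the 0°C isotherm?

Height above start = (9.8 − 0) / 4.9 = 2 km
Altitude = 1500 m + 2000 m = 3500 m

3500 m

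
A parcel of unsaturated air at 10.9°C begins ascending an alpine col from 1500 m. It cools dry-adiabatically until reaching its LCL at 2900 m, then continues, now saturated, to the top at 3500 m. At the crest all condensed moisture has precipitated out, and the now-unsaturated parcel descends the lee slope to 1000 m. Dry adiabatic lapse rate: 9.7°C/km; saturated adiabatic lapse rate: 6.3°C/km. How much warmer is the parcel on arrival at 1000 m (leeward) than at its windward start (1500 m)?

+6.89°C

1500–2900 m, dry: Δz = 1.4 km ⇒ ΔT = -13.58°C; T = -2.68°C
2900–3500 m, saturated: Δz = 0.6 km ⇒ ΔT = -3.78°C; T = -6.46°C
3500–1000 m, dry descent: Δz = 2.5 km ⇒ ΔT = +24.25°C; T = 17.79°C
Net change vs windward start: 17.79 − 10.9 = +6.89°C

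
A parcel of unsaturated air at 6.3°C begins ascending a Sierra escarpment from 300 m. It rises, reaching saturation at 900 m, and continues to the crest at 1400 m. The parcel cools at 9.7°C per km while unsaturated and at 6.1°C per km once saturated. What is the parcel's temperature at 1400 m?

From 300 m to 900 m (dry): cools by 9.7 × 0.6 = 5.82°C, giving 0.48°C.
From 900 m to 1400 m (saturated): cools by 6.1 × 0.5 = 3.05°C, giving -2.57°C.

-2.57°C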